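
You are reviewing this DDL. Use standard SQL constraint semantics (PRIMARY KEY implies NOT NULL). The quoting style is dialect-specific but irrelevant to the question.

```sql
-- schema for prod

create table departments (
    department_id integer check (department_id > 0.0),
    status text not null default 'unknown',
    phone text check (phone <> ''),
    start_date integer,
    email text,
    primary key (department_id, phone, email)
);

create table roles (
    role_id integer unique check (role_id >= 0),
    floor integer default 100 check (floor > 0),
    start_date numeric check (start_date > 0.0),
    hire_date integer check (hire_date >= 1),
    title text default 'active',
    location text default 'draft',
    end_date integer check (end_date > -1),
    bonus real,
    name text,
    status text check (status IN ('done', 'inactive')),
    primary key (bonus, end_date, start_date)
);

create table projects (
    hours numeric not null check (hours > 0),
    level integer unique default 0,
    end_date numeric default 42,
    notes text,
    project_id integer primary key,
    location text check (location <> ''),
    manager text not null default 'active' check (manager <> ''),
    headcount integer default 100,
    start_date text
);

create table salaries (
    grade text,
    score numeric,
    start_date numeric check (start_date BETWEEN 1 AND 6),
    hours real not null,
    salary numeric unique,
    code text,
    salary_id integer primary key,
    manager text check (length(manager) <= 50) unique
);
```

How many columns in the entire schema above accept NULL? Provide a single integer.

20

departments: 1 nullable (start_date — PK (department_id, phone, email) and explicit NOT NULL columns excluded).
roles: 7 nullable (role_id, floor, hire_date, title, location, name, status — PK (bonus, end_date, start_date) and explicit NOT NULL columns excluded).
projects: 6 nullable (level, end_date, notes, location, headcount, start_date — PK (project_id) and explicit NOT NULL columns excluded).
salaries: 6 nullable (grade, score, start_date, salary, code, manager — PK (salary_id) and explicit NOT NULL columns excluded).
Total: 1 + 7 + 6 + 6 = 20.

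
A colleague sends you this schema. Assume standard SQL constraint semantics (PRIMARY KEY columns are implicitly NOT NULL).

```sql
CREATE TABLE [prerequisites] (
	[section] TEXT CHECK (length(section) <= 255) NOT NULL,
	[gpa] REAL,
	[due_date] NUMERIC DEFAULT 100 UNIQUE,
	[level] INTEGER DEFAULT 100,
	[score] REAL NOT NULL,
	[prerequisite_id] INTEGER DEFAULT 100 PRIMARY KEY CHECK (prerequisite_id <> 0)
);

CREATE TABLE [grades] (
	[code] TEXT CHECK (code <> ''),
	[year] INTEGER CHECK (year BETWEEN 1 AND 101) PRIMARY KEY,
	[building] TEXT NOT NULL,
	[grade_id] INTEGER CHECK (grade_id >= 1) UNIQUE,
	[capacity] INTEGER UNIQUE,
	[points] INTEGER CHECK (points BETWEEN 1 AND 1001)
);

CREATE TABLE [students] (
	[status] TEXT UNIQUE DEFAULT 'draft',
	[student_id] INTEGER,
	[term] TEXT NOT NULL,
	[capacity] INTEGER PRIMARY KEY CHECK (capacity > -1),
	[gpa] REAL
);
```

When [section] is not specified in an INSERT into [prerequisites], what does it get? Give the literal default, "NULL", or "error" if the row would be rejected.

error

section has no DEFAULT clause.
Omitting it would insert NULL, but it is declared NOT NULL, so the INSERT fails.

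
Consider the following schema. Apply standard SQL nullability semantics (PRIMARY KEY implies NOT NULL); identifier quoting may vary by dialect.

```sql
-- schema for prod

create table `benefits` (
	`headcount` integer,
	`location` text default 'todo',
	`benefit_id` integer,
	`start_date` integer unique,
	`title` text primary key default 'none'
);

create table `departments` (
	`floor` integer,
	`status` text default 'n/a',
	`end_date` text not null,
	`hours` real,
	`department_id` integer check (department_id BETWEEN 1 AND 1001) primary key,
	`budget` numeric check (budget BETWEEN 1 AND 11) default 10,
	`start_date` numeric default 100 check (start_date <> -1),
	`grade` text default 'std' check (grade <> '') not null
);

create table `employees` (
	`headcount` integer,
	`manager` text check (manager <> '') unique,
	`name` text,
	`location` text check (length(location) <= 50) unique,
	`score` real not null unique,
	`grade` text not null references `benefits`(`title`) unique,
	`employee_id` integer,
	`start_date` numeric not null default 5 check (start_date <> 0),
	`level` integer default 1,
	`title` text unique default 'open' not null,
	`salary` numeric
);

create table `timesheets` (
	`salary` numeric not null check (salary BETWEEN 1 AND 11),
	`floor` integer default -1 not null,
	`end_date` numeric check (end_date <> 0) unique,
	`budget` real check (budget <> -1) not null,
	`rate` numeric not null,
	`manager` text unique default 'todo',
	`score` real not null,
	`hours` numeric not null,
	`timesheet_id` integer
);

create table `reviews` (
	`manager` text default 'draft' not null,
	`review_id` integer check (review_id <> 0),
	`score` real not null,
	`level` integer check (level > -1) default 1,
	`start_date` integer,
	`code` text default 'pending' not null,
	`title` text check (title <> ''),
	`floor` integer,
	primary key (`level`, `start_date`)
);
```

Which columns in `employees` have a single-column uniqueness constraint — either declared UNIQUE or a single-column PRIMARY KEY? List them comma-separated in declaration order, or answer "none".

- headcount: no UNIQUE or single-column PK constraint.
- manager: declared UNIQUE → unique.
- name: no UNIQUE or single-column PK constraint.
- location: declared UNIQUE → unique.
- score: declared UNIQUE → unique.
- grade: declared UNIQUE → unique.
- employee_id: no UNIQUE or single-column PK constraint.
- start_date: no UNIQUE or single-column PK constraint.
- level: no UNIQUE or single-column PK constraint.
- title: declared UNIQUE → unique.
- salary: no UNIQUE or single-column PK constraint.

manager, location, score, grade, title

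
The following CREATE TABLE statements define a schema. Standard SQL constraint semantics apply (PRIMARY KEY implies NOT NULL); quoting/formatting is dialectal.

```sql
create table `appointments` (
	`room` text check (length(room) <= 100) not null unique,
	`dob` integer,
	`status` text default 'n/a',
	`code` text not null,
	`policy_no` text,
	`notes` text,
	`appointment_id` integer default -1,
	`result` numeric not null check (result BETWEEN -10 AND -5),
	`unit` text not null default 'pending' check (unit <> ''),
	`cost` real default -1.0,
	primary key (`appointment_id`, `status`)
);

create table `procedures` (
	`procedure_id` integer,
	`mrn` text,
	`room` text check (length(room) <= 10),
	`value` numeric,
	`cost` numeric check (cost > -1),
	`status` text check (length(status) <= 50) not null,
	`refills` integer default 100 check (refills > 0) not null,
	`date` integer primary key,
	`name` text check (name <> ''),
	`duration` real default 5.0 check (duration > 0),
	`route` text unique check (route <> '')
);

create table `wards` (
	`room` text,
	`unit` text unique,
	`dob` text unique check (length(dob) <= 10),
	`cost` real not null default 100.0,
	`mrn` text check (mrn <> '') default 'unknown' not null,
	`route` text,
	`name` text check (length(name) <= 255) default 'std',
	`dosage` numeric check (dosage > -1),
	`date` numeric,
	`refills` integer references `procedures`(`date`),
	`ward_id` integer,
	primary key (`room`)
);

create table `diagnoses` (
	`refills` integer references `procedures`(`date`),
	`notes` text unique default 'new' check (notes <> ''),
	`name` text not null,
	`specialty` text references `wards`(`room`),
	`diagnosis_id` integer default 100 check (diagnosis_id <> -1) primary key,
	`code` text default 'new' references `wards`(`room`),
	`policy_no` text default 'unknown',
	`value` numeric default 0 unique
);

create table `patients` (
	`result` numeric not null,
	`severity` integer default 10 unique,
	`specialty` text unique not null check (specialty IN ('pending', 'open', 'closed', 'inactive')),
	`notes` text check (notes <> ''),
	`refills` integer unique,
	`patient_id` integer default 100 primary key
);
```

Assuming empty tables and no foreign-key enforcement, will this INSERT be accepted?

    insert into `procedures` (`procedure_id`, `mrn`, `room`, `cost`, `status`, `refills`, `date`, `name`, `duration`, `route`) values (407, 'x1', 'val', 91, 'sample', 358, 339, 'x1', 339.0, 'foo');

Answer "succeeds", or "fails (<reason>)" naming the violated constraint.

succeeds

NOT NULL columns: date is supplied; refills is supplied; status is supplied.
CHECK constraints: 'val' satisfies (length(room) <= 10); 91 satisfies (cost > -1); 'sample' satisfies (length(status) <= 50); 358 satisfies (refills > 0); 'x1' satisfies (name <> ''); 339.0 satisfies (duration > 0); 'foo' satisfies (route <> '').
No constraint is violated.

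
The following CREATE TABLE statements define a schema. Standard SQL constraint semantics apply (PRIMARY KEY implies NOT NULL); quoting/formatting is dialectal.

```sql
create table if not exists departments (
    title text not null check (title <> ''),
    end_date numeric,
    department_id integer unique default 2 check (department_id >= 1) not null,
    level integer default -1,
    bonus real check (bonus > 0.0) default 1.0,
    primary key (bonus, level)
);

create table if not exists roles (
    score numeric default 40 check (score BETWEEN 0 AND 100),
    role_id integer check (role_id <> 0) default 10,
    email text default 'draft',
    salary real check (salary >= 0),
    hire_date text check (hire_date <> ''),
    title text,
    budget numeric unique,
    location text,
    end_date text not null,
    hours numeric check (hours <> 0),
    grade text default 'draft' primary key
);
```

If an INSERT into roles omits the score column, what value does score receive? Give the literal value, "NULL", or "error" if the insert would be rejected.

score has an explicit DEFAULT 40.
When the column is omitted from an INSERT, that default is used.

40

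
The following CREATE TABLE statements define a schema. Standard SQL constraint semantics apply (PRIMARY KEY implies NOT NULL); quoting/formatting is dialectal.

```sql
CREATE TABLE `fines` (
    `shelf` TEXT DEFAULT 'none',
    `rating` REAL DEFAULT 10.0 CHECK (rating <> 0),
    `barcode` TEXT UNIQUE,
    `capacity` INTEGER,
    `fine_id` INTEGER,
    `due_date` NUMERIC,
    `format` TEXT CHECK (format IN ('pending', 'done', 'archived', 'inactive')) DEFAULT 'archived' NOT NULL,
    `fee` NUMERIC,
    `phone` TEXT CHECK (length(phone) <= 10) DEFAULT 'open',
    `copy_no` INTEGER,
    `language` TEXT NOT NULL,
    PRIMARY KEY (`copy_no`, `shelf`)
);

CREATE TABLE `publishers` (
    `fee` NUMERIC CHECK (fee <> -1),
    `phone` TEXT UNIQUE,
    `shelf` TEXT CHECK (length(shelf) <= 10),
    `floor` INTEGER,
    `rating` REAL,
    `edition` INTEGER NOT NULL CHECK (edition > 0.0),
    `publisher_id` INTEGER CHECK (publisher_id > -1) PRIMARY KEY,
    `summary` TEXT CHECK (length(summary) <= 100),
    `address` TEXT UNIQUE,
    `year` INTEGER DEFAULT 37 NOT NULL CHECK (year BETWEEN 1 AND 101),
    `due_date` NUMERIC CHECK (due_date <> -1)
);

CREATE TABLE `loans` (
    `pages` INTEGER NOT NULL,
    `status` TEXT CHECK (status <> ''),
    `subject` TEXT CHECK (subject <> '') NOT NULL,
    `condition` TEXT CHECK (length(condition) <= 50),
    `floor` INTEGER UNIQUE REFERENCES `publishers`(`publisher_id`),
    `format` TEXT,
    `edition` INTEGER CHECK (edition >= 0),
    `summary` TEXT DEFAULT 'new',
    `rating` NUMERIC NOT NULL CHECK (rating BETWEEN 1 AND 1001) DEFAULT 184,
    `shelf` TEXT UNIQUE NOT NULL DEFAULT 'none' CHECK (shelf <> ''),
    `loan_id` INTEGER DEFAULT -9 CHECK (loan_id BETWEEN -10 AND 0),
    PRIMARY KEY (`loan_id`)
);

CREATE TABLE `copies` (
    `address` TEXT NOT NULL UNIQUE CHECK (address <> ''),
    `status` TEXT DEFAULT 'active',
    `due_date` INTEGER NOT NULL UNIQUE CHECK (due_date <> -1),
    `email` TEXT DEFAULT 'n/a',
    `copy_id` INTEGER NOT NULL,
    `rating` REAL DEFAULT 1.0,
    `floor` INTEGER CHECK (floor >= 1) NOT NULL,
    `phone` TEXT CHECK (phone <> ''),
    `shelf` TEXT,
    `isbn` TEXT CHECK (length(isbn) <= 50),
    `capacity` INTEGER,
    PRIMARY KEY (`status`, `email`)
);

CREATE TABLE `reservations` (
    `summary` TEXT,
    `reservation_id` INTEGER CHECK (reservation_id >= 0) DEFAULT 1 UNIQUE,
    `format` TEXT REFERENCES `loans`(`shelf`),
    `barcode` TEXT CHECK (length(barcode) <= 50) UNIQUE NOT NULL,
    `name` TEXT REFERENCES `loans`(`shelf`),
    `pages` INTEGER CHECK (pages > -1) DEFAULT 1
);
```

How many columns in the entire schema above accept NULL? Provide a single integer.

fines: 7 nullable (rating, barcode, capacity, fine_id, due_date, fee, phone — PK (copy_no, shelf) and explicit NOT NULL columns excluded).
publishers: 8 nullable (fee, phone, shelf, floor, rating, summary, address, due_date — PK (publisher_id) and explicit NOT NULL columns excluded).
loans: 6 nullable (status, condition, floor, format, edition, summary — PK (loan_id) and explicit NOT NULL columns excluded).
copies: 5 nullable (rating, phone, shelf, isbn, capacity — PK (status, email) and explicit NOT NULL columns excluded).
reservations: 5 nullable (summary, reservation_id, format, name, pages — PK none and explicit NOT NULL columns excluded).
Total: 7 + 8 + 6 + 5 + 5 = 31.

31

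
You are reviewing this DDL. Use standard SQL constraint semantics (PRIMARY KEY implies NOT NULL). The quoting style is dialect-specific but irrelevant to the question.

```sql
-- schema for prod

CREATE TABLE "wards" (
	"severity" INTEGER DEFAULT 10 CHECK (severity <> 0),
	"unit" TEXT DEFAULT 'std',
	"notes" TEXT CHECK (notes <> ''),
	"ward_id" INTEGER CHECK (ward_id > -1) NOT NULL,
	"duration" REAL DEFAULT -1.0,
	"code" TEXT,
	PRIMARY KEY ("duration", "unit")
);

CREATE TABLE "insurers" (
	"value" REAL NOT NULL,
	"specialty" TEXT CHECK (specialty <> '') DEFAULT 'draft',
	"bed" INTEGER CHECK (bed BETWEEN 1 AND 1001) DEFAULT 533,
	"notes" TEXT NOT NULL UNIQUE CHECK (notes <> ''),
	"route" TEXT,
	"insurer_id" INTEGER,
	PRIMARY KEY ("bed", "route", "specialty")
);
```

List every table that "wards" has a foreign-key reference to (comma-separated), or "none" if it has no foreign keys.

No column in wards has a REFERENCES clause.

none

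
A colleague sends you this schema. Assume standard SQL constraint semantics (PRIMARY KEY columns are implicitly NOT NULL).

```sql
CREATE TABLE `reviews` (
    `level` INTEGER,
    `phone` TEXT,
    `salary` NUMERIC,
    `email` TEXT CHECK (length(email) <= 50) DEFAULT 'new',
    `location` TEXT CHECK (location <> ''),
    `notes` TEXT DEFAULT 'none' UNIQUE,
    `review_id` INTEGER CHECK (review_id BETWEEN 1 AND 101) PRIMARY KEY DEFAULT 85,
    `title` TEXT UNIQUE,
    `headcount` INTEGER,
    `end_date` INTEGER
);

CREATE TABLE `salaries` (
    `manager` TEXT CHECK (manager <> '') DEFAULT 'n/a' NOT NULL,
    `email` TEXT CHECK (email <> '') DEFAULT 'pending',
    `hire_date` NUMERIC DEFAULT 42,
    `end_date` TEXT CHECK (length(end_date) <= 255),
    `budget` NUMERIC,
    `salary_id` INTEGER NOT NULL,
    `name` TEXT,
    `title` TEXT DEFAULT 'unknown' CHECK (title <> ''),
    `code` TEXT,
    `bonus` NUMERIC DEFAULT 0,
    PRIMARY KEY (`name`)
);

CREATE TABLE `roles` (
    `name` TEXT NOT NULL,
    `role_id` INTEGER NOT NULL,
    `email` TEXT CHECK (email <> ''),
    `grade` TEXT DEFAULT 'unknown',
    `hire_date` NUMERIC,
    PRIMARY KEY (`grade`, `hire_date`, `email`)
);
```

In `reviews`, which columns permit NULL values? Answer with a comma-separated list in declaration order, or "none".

level, phone, salary, email, location, notes, title, headcount, end_date

- level: no NOT NULL constraint applies → nullable.
- phone: no NOT NULL constraint applies → nullable.
- salary: no NOT NULL constraint applies → nullable.
- email: CHECK does not forbid NULL (a CHECK constraint passes when its expression is NULL) → nullable.
- location: CHECK does not forbid NULL (a CHECK constraint passes when its expression is NULL) → nullable.
- notes: UNIQUE does not imply NOT NULL → nullable.
- review_id: part of the PRIMARY KEY, which implies NOT NULL → not nullable.
- title: UNIQUE does not imply NOT NULL → nullable.
- headcount: no NOT NULL constraint applies → nullable.
- end_date: no NOT NULL constraint applies → nullable.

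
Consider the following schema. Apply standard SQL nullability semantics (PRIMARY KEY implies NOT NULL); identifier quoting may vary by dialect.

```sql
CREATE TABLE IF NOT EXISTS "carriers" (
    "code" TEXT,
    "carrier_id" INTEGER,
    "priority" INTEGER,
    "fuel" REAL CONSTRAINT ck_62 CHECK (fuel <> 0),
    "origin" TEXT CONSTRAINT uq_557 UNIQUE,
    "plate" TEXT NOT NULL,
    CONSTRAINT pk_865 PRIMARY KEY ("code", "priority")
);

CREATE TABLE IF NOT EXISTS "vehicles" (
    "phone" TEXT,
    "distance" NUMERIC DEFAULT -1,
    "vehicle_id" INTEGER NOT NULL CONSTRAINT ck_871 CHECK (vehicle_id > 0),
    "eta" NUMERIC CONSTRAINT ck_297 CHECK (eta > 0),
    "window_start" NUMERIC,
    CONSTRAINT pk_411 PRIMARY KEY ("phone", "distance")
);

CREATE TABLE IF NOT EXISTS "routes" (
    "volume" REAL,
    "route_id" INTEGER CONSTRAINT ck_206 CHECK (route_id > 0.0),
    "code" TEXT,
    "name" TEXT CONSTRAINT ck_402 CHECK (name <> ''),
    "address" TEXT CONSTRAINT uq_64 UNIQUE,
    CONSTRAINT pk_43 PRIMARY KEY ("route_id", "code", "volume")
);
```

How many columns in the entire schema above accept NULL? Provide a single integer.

7

carriers: 3 nullable (carrier_id, fuel, origin — PK (code, priority) and explicit NOT NULL columns excluded).
vehicles: 2 nullable (eta, window_start — PK (phone, distance) and explicit NOT NULL columns excluded).
routes: 2 nullable (name, address — PK (route_id, code, volume) and explicit NOT NULL columns excluded).
Total: 3 + 2 + 2 = 7.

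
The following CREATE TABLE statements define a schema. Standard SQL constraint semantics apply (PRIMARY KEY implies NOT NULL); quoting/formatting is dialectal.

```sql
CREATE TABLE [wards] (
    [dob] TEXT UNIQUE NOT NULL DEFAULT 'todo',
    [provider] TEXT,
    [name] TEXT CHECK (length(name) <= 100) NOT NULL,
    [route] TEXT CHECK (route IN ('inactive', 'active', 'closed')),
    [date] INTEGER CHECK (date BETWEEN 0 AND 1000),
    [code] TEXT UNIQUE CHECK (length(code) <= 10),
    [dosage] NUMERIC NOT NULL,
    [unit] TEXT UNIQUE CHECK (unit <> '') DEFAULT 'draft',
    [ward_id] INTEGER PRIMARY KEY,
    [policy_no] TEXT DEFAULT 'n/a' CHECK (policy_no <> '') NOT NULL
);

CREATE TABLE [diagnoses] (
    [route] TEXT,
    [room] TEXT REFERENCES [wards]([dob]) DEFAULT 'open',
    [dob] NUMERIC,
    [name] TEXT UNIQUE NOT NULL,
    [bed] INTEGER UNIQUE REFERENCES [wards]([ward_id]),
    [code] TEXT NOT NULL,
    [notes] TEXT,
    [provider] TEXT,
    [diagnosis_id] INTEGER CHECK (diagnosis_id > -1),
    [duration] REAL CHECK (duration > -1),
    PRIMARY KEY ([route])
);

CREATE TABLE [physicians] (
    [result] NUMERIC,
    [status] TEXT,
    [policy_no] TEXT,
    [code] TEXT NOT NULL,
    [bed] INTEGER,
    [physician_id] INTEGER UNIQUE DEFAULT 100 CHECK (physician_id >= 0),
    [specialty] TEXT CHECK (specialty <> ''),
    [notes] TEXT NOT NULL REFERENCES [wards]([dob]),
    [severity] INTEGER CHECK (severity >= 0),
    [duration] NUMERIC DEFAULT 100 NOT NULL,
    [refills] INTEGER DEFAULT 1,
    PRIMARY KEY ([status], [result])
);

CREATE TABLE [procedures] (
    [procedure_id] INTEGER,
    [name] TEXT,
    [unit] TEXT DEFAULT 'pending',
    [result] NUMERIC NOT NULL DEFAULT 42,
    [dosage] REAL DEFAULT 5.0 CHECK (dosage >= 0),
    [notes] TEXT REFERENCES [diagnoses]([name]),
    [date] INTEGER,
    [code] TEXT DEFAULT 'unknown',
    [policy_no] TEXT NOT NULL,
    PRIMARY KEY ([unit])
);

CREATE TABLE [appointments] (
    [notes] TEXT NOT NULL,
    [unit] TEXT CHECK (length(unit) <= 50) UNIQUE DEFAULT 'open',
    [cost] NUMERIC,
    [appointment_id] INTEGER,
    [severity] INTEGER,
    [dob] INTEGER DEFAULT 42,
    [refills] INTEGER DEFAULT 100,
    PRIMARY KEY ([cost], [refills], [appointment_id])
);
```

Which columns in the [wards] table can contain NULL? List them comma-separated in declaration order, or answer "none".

provider, route, date, code, unit

- dob: declared NOT NULL → not nullable.
- provider: no NOT NULL constraint applies → nullable.
- name: declared NOT NULL → not nullable.
- route: CHECK does not forbid NULL (a CHECK constraint passes when its expression is NULL) → nullable.
- date: CHECK does not forbid NULL (a CHECK constraint passes when its expression is NULL) → nullable.
- code: CHECK does not forbid NULL (a CHECK constraint passes when its expression is NULL) → nullable.
- dosage: declared NOT NULL → not nullable.
- unit: CHECK does not forbid NULL (a CHECK constraint passes when its expression is NULL) → nullable.
- ward_id: part of the PRIMARY KEY, which implies NOT NULL → not nullable.
- policy_no: declared NOT NULL → not nullable.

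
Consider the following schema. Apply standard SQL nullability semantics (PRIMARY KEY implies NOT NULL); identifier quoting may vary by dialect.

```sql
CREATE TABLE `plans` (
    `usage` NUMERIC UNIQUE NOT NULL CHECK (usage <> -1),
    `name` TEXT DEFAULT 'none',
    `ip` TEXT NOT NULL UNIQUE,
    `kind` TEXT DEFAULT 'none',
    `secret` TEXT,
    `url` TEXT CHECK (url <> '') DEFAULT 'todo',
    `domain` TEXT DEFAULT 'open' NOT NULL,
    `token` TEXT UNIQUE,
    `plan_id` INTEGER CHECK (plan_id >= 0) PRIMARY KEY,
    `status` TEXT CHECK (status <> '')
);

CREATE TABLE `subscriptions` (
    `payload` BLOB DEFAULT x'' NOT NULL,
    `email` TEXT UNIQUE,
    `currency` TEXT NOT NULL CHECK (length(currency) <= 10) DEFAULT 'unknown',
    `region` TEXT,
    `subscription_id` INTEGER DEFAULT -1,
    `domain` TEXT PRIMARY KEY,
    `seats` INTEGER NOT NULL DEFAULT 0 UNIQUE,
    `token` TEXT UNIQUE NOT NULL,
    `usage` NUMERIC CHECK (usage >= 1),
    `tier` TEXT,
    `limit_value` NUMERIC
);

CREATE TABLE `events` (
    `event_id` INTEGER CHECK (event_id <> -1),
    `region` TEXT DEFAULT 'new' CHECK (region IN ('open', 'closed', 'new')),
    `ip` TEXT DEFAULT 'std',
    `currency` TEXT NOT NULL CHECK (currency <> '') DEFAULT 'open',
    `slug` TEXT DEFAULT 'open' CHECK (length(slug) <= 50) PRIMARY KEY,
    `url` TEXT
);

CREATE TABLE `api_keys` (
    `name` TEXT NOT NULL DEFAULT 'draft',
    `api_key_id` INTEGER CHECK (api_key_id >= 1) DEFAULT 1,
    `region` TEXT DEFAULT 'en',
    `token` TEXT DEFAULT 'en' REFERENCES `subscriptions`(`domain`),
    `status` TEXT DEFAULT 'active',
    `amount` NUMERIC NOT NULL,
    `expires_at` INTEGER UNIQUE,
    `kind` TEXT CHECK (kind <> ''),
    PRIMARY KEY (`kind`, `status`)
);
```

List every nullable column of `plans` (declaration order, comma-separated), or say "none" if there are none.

name, kind, secret, url, token, status

- usage: declared NOT NULL → not nullable.
- name: DEFAULT only fills an omitted column; an explicit NULL is still allowed → nullable.
- ip: declared NOT NULL → not nullable.
- kind: DEFAULT only fills an omitted column; an explicit NULL is still allowed → nullable.
- secret: no NOT NULL constraint applies → nullable.
- url: CHECK does not forbid NULL (a CHECK constraint passes when its expression is NULL) → nullable.
- domain: declared NOT NULL → not nullable.
- token: UNIQUE does not imply NOT NULL → nullable.
- plan_id: part of the PRIMARY KEY, which implies NOT NULL → not nullable.
- status: CHECK does not forbid NULL (a CHECK constraint passes when its expression is NULL) → nullable.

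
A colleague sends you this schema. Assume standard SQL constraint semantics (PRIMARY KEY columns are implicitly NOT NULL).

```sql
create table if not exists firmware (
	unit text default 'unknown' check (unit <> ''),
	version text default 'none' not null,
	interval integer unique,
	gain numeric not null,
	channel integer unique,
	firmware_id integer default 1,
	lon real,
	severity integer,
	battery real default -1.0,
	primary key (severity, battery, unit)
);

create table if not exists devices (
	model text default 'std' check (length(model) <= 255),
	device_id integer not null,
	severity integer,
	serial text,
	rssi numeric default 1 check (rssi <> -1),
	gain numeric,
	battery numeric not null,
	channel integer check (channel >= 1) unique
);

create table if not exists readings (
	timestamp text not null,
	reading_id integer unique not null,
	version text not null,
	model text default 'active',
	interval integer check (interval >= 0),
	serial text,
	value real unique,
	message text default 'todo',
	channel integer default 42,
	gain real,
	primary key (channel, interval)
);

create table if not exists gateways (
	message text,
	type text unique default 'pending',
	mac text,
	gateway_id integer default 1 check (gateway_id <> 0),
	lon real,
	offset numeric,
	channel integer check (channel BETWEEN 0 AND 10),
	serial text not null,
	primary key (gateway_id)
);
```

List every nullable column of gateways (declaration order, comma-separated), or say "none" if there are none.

message, type, mac, lon, offset, channel

- message: no NOT NULL constraint applies → nullable.
- type: UNIQUE does not imply NOT NULL → nullable.
- mac: no NOT NULL constraint applies → nullable.
- gateway_id: part of the PRIMARY KEY, which implies NOT NULL → not nullable.
- lon: no NOT NULL constraint applies → nullable.
- offset: no NOT NULL constraint applies → nullable.
- channel: CHECK does not forbid NULL (a CHECK constraint passes when its expression is NULL) → nullable.
- serial: declared NOT NULL → not nullable.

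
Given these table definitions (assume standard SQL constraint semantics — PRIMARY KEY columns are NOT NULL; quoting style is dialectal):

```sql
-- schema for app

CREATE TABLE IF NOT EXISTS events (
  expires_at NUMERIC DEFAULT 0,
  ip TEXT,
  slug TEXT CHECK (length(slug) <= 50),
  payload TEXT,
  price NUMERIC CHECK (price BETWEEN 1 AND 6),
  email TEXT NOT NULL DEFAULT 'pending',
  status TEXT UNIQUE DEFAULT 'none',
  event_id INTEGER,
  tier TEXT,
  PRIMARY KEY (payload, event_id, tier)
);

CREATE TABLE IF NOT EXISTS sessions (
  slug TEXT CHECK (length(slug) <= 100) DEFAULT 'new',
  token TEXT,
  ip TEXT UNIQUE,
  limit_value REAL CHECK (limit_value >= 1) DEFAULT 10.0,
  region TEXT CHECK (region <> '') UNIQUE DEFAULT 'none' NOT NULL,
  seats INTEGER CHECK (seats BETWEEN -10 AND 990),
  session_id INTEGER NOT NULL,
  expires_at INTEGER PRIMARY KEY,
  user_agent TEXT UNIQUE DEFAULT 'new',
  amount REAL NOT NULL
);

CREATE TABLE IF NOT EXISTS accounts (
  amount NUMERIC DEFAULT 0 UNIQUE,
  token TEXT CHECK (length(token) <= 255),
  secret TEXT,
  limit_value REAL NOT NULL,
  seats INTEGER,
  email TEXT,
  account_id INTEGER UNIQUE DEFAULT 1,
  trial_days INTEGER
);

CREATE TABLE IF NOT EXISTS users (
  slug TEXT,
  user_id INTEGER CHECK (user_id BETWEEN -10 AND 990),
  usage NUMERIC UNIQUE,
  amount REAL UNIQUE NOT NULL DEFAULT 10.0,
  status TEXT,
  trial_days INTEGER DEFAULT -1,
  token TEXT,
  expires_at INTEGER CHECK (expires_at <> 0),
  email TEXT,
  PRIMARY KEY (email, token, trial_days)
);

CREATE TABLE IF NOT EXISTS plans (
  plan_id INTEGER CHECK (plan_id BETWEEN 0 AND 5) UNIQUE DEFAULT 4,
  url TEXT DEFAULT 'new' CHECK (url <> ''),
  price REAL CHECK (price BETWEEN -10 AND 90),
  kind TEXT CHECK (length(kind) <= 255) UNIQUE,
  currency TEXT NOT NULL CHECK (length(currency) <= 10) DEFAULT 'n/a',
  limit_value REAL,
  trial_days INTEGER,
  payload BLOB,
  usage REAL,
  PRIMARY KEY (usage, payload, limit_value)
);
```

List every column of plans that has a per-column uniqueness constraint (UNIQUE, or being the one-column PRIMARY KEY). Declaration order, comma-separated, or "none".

- plan_id: declared UNIQUE → unique.
- url: no UNIQUE or single-column PK constraint.
- price: no UNIQUE or single-column PK constraint.
- kind: declared UNIQUE → unique.
- currency: no UNIQUE or single-column PK constraint.
- limit_value: part of a composite PRIMARY KEY — only the tuple is unique, not this column on its own.
- trial_days: no UNIQUE or single-column PK constraint.
- payload: part of a composite PRIMARY KEY — only the tuple is unique, not this column on its own.
- usage: part of a composite PRIMARY KEY — only the tuple is unique, not this column on its own.

plan_id, kind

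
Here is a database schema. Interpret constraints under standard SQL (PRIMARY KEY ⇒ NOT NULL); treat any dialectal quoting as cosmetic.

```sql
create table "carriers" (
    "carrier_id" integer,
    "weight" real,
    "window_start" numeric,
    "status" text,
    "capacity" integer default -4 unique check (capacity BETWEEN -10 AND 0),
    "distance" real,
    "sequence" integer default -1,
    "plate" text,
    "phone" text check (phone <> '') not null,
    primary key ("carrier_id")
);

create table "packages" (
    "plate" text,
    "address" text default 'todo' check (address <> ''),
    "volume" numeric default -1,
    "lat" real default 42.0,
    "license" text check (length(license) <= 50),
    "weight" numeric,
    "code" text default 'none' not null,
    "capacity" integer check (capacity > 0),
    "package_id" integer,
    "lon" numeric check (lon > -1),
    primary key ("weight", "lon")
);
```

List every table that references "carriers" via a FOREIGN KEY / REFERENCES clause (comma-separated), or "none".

none

No REFERENCES clause anywhere in the schema names carriers.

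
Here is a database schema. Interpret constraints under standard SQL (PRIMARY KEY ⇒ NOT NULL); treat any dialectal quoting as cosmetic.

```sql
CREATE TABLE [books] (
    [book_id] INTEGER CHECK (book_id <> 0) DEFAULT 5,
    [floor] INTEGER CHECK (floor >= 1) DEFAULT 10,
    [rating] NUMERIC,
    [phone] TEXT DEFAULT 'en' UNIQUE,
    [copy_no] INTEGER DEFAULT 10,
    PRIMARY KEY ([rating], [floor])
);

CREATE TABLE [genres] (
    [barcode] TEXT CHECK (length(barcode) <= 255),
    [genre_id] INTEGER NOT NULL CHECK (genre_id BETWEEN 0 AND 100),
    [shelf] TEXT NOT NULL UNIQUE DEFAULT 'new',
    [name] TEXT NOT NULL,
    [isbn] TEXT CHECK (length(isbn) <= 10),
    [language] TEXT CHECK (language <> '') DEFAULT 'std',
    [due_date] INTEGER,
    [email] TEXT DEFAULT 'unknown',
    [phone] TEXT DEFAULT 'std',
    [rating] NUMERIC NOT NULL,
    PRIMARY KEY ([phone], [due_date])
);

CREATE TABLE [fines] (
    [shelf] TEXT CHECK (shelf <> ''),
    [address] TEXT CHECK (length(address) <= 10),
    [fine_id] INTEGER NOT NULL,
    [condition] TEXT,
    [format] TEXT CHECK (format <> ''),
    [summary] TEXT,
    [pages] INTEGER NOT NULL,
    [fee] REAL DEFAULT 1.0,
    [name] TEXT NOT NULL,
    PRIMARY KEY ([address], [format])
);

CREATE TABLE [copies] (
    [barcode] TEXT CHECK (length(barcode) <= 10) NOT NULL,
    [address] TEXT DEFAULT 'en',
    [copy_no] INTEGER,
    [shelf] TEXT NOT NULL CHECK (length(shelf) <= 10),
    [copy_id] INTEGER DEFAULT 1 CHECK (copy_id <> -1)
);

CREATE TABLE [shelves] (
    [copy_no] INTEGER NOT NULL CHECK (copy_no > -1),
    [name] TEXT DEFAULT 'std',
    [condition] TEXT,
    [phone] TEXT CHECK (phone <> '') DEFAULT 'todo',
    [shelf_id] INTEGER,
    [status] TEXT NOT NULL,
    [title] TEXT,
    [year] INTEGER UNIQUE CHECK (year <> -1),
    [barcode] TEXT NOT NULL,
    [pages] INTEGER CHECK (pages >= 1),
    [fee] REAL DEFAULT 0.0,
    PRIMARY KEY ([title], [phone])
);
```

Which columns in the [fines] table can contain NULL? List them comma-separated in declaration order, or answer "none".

- shelf: CHECK does not forbid NULL (a CHECK constraint passes when its expression is NULL) → nullable.
- address: part of the PRIMARY KEY, which implies NOT NULL → not nullable.
- fine_id: declared NOT NULL → not nullable.
- condition: no NOT NULL constraint applies → nullable.
- format: part of the PRIMARY KEY, which implies NOT NULL → not nullable.
- summary: no NOT NULL constraint applies → nullable.
- pages: declared NOT NULL → not nullable.
- fee: DEFAULT only fills an omitted column; an explicit NULL is still allowed → nullable.
- name: declared NOT NULL → not nullable.

shelf, condition, summary, fee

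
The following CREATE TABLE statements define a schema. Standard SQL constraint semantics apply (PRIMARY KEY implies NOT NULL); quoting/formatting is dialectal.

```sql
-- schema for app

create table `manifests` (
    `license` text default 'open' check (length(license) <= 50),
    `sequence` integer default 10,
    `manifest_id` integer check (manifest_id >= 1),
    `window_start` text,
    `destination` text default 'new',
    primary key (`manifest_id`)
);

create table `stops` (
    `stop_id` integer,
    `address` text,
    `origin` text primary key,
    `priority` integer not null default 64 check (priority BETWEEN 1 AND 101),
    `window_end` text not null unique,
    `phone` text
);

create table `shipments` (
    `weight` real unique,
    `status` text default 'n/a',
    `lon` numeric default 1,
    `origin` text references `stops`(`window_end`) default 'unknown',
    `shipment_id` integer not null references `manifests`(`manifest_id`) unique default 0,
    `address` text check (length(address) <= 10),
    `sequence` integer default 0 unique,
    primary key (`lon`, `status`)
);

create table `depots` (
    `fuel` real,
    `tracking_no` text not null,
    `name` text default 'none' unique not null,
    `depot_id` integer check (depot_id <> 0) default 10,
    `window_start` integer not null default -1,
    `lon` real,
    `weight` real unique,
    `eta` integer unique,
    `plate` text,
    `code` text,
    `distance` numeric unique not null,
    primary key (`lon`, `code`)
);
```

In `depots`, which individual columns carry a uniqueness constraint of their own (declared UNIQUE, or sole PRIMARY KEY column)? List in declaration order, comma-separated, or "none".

name, weight, eta, distance

- fuel: no UNIQUE or single-column PK constraint.
- tracking_no: no UNIQUE or single-column PK constraint.
- name: declared UNIQUE → unique.
- depot_id: no UNIQUE or single-column PK constraint.
- window_start: no UNIQUE or single-column PK constraint.
- lon: part of a composite PRIMARY KEY — only the tuple is unique, not this column on its own.
- weight: declared UNIQUE → unique.
- eta: declared UNIQUE → unique.
- plate: no UNIQUE or single-column PK constraint.
- code: part of a composite PRIMARY KEY — only the tuple is unique, not this column on its own.
- distance: declared UNIQUE → unique.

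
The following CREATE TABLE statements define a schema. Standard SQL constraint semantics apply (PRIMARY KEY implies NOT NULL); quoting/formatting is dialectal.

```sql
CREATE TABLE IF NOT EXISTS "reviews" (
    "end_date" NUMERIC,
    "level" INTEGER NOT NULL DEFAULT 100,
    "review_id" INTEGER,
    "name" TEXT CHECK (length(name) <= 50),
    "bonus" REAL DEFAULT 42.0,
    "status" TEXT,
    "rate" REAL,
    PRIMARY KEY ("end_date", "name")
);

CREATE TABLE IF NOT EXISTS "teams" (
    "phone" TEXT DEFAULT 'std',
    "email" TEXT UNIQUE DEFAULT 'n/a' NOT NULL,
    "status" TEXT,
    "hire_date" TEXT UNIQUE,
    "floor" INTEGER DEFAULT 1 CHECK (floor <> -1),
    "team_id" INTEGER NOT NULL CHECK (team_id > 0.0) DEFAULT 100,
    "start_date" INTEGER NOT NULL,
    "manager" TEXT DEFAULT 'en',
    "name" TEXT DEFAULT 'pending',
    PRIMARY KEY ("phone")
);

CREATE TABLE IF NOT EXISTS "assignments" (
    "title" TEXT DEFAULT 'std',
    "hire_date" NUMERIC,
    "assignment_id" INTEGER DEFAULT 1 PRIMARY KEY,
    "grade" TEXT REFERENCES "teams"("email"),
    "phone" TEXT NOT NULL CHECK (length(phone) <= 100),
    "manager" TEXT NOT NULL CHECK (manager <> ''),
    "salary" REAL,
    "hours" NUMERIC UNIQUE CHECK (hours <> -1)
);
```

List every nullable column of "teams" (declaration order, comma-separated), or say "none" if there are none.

- phone: part of the PRIMARY KEY, which implies NOT NULL → not nullable.
- email: declared NOT NULL → not nullable.
- status: no NOT NULL constraint applies → nullable.
- hire_date: UNIQUE does not imply NOT NULL → nullable.
- floor: CHECK does not forbid NULL (a CHECK constraint passes when its expression is NULL) → nullable.
- team_id: declared NOT NULL → not nullable.
- start_date: declared NOT NULL → not nullable.
- manager: DEFAULT only fills an omitted column; an explicit NULL is still allowed → nullable.
- name: DEFAULT only fills an omitted column; an explicit NULL is still allowed → nullable.

status, hire_date, floor, manager, name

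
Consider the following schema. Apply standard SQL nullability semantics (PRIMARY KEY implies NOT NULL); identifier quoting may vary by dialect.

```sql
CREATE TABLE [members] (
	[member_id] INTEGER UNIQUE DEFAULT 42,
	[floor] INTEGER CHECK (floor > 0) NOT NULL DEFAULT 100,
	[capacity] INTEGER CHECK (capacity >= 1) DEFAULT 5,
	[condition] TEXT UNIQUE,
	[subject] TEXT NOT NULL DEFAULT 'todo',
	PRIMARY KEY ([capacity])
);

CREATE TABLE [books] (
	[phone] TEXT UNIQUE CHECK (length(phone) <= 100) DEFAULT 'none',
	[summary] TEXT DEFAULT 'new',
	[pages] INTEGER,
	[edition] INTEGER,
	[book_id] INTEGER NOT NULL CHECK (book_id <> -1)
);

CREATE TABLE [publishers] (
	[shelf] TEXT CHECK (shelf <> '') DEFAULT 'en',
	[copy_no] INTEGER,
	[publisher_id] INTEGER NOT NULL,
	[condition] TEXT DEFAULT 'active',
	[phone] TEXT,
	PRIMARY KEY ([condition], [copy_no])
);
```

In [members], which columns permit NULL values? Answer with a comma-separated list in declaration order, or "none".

member_id, condition

- member_id: UNIQUE does not imply NOT NULL → nullable.
- floor: declared NOT NULL → not nullable.
- capacity: part of the PRIMARY KEY, which implies NOT NULL → not nullable.
- condition: UNIQUE does not imply NOT NULL → nullable.
- subject: declared NOT NULL → not nullable.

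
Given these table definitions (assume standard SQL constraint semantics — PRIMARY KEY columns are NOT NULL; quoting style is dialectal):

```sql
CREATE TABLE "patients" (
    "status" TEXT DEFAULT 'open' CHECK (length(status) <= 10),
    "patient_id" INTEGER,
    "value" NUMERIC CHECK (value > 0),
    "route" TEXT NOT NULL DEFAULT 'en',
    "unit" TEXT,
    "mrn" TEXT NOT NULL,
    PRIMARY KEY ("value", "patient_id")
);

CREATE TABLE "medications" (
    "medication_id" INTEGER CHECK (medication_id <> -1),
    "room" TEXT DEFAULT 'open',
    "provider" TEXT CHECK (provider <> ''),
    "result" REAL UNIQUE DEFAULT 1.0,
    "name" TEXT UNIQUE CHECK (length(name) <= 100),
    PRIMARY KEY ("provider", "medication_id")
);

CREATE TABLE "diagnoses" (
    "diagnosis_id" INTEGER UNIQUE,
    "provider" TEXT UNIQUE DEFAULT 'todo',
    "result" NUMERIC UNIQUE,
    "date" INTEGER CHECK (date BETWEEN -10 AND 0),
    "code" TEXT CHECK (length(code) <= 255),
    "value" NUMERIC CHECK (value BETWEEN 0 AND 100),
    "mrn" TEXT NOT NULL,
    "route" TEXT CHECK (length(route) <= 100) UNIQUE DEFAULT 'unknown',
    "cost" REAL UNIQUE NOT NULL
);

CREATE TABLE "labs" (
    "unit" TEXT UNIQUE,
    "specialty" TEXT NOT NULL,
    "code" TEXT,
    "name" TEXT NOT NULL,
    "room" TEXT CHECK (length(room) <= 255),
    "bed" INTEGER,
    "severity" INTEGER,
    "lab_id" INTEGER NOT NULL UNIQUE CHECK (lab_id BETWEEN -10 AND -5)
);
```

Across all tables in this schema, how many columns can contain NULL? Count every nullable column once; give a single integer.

patients: 2 nullable (status, unit — PK (value, patient_id) and explicit NOT NULL columns excluded).
medications: 3 nullable (room, result, name — PK (provider, medication_id) and explicit NOT NULL columns excluded).
diagnoses: 7 nullable (diagnosis_id, provider, result, date, code, value, route — PK none and explicit NOT NULL columns excluded).
labs: 5 nullable (unit, code, room, bed, severity — PK none and explicit NOT NULL columns excluded).
Total: 2 + 3 + 7 + 5 = 17.

17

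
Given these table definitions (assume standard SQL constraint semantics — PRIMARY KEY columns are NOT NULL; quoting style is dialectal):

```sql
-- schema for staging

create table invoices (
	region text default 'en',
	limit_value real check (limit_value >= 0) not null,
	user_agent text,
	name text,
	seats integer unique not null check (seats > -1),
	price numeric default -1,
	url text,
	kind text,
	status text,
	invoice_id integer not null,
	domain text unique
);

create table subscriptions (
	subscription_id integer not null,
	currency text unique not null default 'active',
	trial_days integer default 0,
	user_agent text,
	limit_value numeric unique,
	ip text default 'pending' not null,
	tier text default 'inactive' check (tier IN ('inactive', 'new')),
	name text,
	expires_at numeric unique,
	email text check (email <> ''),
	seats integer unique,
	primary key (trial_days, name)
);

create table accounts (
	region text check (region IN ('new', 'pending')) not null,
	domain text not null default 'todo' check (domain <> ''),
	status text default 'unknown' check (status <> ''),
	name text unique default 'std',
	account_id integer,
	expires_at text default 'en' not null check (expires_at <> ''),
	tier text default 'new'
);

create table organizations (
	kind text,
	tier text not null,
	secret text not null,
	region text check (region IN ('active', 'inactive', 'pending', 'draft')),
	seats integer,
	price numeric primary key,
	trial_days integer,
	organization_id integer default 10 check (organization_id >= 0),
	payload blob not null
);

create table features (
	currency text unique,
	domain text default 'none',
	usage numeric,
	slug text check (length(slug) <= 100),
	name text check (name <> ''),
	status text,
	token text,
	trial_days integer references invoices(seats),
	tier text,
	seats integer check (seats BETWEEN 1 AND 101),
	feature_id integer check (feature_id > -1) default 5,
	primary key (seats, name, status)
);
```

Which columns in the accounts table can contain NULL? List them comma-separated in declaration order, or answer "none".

- region: declared NOT NULL → not nullable.
- domain: declared NOT NULL → not nullable.
- status: CHECK does not forbid NULL (a CHECK constraint passes when its expression is NULL) → nullable.
- name: UNIQUE does not imply NOT NULL → nullable.
- account_id: no NOT NULL constraint applies → nullable.
- expires_at: declared NOT NULL → not nullable.
- tier: DEFAULT only fills an omitted column; an explicit NULL is still allowed → nullable.

status, name, account_id, tier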